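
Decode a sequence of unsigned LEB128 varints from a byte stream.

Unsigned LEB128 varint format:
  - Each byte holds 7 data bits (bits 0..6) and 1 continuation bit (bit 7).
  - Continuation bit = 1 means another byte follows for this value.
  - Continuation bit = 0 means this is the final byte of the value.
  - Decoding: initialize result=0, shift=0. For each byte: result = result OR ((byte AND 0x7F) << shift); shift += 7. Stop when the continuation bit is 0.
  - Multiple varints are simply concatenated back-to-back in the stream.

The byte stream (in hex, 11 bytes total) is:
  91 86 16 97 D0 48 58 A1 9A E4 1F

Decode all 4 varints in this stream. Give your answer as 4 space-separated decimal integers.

Answer: 361233 1189911 88 66653473

Derivation:
  byte[0]=0x91 cont=1 payload=0x11=17: acc |= 17<<0 -> acc=17 shift=7
  byte[1]=0x86 cont=1 payload=0x06=6: acc |= 6<<7 -> acc=785 shift=14
  byte[2]=0x16 cont=0 payload=0x16=22: acc |= 22<<14 -> acc=361233 shift=21 [end]
Varint 1: bytes[0:3] = 91 86 16 -> value 361233 (3 byte(s))
  byte[3]=0x97 cont=1 payload=0x17=23: acc |= 23<<0 -> acc=23 shift=7
  byte[4]=0xD0 cont=1 payload=0x50=80: acc |= 80<<7 -> acc=10263 shift=14
  byte[5]=0x48 cont=0 payload=0x48=72: acc |= 72<<14 -> acc=1189911 shift=21 [end]
Varint 2: bytes[3:6] = 97 D0 48 -> value 1189911 (3 byte(s))
  byte[6]=0x58 cont=0 payload=0x58=88: acc |= 88<<0 -> acc=88 shift=7 [end]
Varint 3: bytes[6:7] = 58 -> value 88 (1 byte(s))
  byte[7]=0xA1 cont=1 payload=0x21=33: acc |= 33<<0 -> acc=33 shift=7
  byte[8]=0x9A cont=1 payload=0x1A=26: acc |= 26<<7 -> acc=3361 shift=14
  byte[9]=0xE4 cont=1 payload=0x64=100: acc |= 100<<14 -> acc=1641761 shift=21
  byte[10]=0x1F cont=0 payload=0x1F=31: acc |= 31<<21 -> acc=66653473 shift=28 [end]
Varint 4: bytes[7:11] = A1 9A E4 1F -> value 66653473 (4 byte(s))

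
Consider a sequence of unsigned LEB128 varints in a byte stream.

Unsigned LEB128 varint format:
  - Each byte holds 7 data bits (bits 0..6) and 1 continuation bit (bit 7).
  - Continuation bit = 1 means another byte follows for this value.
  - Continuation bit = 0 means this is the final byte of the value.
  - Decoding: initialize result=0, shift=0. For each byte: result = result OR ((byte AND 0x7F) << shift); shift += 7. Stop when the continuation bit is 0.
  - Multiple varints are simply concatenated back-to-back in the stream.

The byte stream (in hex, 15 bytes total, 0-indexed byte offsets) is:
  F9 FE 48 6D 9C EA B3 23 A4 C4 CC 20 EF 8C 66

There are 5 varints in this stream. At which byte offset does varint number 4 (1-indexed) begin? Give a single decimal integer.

  byte[0]=0xF9 cont=1 payload=0x79=121: acc |= 121<<0 -> acc=121 shift=7
  byte[1]=0xFE cont=1 payload=0x7E=126: acc |= 126<<7 -> acc=16249 shift=14
  byte[2]=0x48 cont=0 payload=0x48=72: acc |= 72<<14 -> acc=1195897 shift=21 [end]
Varint 1: bytes[0:3] = F9 FE 48 -> value 1195897 (3 byte(s))
  byte[3]=0x6D cont=0 payload=0x6D=109: acc |= 109<<0 -> acc=109 shift=7 [end]
Varint 2: bytes[3:4] = 6D -> value 109 (1 byte(s))
  byte[4]=0x9C cont=1 payload=0x1C=28: acc |= 28<<0 -> acc=28 shift=7
  byte[5]=0xEA cont=1 payload=0x6A=106: acc |= 106<<7 -> acc=13596 shift=14
  byte[6]=0xB3 cont=1 payload=0x33=51: acc |= 51<<14 -> acc=849180 shift=21
  byte[7]=0x23 cont=0 payload=0x23=35: acc |= 35<<21 -> acc=74249500 shift=28 [end]
Varint 3: bytes[4:8] = 9C EA B3 23 -> value 74249500 (4 byte(s))
  byte[8]=0xA4 cont=1 payload=0x24=36: acc |= 36<<0 -> acc=36 shift=7
  byte[9]=0xC4 cont=1 payload=0x44=68: acc |= 68<<7 -> acc=8740 shift=14
  byte[10]=0xCC cont=1 payload=0x4C=76: acc |= 76<<14 -> acc=1253924 shift=21
  byte[11]=0x20 cont=0 payload=0x20=32: acc |= 32<<21 -> acc=68362788 shift=28 [end]
Varint 4: bytes[8:12] = A4 C4 CC 20 -> value 68362788 (4 byte(s))
  byte[12]=0xEF cont=1 payload=0x6F=111: acc |= 111<<0 -> acc=111 shift=7
  byte[13]=0x8C cont=1 payload=0x0C=12: acc |= 12<<7 -> acc=1647 shift=14
  byte[14]=0x66 cont=0 payload=0x66=102: acc |= 102<<14 -> acc=1672815 shift=21 [end]
Varint 5: bytes[12:15] = EF 8C 66 -> value 1672815 (3 byte(s))

Answer: 8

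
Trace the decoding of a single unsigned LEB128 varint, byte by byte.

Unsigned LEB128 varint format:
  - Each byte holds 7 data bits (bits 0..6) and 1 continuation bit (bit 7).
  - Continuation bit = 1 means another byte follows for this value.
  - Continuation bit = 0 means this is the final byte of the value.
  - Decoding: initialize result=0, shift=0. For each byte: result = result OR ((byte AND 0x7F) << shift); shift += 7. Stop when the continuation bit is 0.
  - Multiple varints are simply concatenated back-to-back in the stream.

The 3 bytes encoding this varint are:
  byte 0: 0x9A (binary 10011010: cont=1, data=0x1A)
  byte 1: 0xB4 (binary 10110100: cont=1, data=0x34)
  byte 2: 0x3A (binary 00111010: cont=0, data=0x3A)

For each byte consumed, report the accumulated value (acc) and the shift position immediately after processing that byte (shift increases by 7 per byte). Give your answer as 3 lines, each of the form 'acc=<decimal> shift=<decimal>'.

byte 0=0x9A: payload=0x1A=26, contrib = 26<<0 = 26; acc -> 26, shift -> 7
byte 1=0xB4: payload=0x34=52, contrib = 52<<7 = 6656; acc -> 6682, shift -> 14
byte 2=0x3A: payload=0x3A=58, contrib = 58<<14 = 950272; acc -> 956954, shift -> 21

Answer: acc=26 shift=7
acc=6682 shift=14
acc=956954 shift=21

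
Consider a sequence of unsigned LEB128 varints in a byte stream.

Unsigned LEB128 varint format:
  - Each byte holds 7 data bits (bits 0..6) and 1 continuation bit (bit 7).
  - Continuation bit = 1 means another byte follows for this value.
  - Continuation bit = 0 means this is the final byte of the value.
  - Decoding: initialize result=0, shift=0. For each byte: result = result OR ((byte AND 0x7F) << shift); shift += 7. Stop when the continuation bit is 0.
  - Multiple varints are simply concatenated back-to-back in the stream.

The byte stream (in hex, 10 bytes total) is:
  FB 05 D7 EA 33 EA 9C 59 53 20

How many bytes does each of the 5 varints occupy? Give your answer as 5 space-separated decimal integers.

Answer: 2 3 3 1 1

Derivation:
  byte[0]=0xFB cont=1 payload=0x7B=123: acc |= 123<<0 -> acc=123 shift=7
  byte[1]=0x05 cont=0 payload=0x05=5: acc |= 5<<7 -> acc=763 shift=14 [end]
Varint 1: bytes[0:2] = FB 05 -> value 763 (2 byte(s))
  byte[2]=0xD7 cont=1 payload=0x57=87: acc |= 87<<0 -> acc=87 shift=7
  byte[3]=0xEA cont=1 payload=0x6A=106: acc |= 106<<7 -> acc=13655 shift=14
  byte[4]=0x33 cont=0 payload=0x33=51: acc |= 51<<14 -> acc=849239 shift=21 [end]
Varint 2: bytes[2:5] = D7 EA 33 -> value 849239 (3 byte(s))
  byte[5]=0xEA cont=1 payload=0x6A=106: acc |= 106<<0 -> acc=106 shift=7
  byte[6]=0x9C cont=1 payload=0x1C=28: acc |= 28<<7 -> acc=3690 shift=14
  byte[7]=0x59 cont=0 payload=0x59=89: acc |= 89<<14 -> acc=1461866 shift=21 [end]
Varint 3: bytes[5:8] = EA 9C 59 -> value 1461866 (3 byte(s))
  byte[8]=0x53 cont=0 payload=0x53=83: acc |= 83<<0 -> acc=83 shift=7 [end]
Varint 4: bytes[8:9] = 53 -> value 83 (1 byte(s))
  byte[9]=0x20 cont=0 payload=0x20=32: acc |= 32<<0 -> acc=32 shift=7 [end]
Varint 5: bytes[9:10] = 20 -> value 32 (1 byte(s))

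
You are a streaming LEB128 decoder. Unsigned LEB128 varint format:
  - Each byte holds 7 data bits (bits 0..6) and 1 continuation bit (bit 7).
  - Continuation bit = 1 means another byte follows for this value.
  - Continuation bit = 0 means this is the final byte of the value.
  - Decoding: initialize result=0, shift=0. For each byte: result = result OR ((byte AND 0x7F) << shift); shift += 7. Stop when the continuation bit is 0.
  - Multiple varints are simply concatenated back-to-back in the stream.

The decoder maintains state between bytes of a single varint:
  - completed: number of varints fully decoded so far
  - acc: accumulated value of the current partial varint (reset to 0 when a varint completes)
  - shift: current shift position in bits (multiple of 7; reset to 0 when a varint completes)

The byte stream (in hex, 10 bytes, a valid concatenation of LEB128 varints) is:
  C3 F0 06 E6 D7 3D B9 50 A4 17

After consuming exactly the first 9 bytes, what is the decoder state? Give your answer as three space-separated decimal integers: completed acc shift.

Answer: 3 36 7

Derivation:
byte[0]=0xC3 cont=1 payload=0x43: acc |= 67<<0 -> completed=0 acc=67 shift=7
byte[1]=0xF0 cont=1 payload=0x70: acc |= 112<<7 -> completed=0 acc=14403 shift=14
byte[2]=0x06 cont=0 payload=0x06: varint #1 complete (value=112707); reset -> completed=1 acc=0 shift=0
byte[3]=0xE6 cont=1 payload=0x66: acc |= 102<<0 -> completed=1 acc=102 shift=7
byte[4]=0xD7 cont=1 payload=0x57: acc |= 87<<7 -> completed=1 acc=11238 shift=14
byte[5]=0x3D cont=0 payload=0x3D: varint #2 complete (value=1010662); reset -> completed=2 acc=0 shift=0
byte[6]=0xB9 cont=1 payload=0x39: acc |= 57<<0 -> completed=2 acc=57 shift=7
byte[7]=0x50 cont=0 payload=0x50: varint #3 complete (value=10297); reset -> completed=3 acc=0 shift=0
byte[8]=0xA4 cont=1 payload=0x24: acc |= 36<<0 -> completed=3 acc=36 shift=7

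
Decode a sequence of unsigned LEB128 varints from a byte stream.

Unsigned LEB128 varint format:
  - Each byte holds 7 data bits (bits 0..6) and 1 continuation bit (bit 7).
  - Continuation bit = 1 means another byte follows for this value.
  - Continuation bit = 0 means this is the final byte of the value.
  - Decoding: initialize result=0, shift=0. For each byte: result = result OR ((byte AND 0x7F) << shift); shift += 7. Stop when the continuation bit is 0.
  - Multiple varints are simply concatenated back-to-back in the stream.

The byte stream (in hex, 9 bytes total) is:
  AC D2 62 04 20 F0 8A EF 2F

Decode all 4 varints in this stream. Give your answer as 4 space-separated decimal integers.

Answer: 1616172 4 32 100386160

Derivation:
  byte[0]=0xAC cont=1 payload=0x2C=44: acc |= 44<<0 -> acc=44 shift=7
  byte[1]=0xD2 cont=1 payload=0x52=82: acc |= 82<<7 -> acc=10540 shift=14
  byte[2]=0x62 cont=0 payload=0x62=98: acc |= 98<<14 -> acc=1616172 shift=21 [end]
Varint 1: bytes[0:3] = AC D2 62 -> value 1616172 (3 byte(s))
  byte[3]=0x04 cont=0 payload=0x04=4: acc |= 4<<0 -> acc=4 shift=7 [end]
Varint 2: bytes[3:4] = 04 -> value 4 (1 byte(s))
  byte[4]=0x20 cont=0 payload=0x20=32: acc |= 32<<0 -> acc=32 shift=7 [end]
Varint 3: bytes[4:5] = 20 -> value 32 (1 byte(s))
  byte[5]=0xF0 cont=1 payload=0x70=112: acc |= 112<<0 -> acc=112 shift=7
  byte[6]=0x8A cont=1 payload=0x0A=10: acc |= 10<<7 -> acc=1392 shift=14
  byte[7]=0xEF cont=1 payload=0x6F=111: acc |= 111<<14 -> acc=1820016 shift=21
  byte[8]=0x2F cont=0 payload=0x2F=47: acc |= 47<<21 -> acc=100386160 shift=28 [end]
Varint 4: bytes[5:9] = F0 8A EF 2F -> value 100386160 (4 byte(s))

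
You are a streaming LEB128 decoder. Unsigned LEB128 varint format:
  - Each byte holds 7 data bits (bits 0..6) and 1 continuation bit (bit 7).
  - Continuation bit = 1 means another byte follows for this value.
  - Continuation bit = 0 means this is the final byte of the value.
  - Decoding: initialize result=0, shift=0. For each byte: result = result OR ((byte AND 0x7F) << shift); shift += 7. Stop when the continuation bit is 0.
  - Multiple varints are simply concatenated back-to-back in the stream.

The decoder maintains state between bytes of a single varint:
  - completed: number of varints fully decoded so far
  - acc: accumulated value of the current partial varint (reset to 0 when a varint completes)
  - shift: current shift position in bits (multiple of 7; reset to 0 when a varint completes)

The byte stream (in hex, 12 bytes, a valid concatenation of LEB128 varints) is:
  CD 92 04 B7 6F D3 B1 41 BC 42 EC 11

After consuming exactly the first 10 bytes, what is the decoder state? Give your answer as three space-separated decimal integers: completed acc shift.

Answer: 4 0 0

Derivation:
byte[0]=0xCD cont=1 payload=0x4D: acc |= 77<<0 -> completed=0 acc=77 shift=7
byte[1]=0x92 cont=1 payload=0x12: acc |= 18<<7 -> completed=0 acc=2381 shift=14
byte[2]=0x04 cont=0 payload=0x04: varint #1 complete (value=67917); reset -> completed=1 acc=0 shift=0
byte[3]=0xB7 cont=1 payload=0x37: acc |= 55<<0 -> completed=1 acc=55 shift=7
byte[4]=0x6F cont=0 payload=0x6F: varint #2 complete (value=14263); reset -> completed=2 acc=0 shift=0
byte[5]=0xD3 cont=1 payload=0x53: acc |= 83<<0 -> completed=2 acc=83 shift=7
byte[6]=0xB1 cont=1 payload=0x31: acc |= 49<<7 -> completed=2 acc=6355 shift=14
byte[7]=0x41 cont=0 payload=0x41: varint #3 complete (value=1071315); reset -> completed=3 acc=0 shift=0
byte[8]=0xBC cont=1 payload=0x3C: acc |= 60<<0 -> completed=3 acc=60 shift=7
byte[9]=0x42 cont=0 payload=0x42: varint #4 complete (value=8508); reset -> completed=4 acc=0 shift=0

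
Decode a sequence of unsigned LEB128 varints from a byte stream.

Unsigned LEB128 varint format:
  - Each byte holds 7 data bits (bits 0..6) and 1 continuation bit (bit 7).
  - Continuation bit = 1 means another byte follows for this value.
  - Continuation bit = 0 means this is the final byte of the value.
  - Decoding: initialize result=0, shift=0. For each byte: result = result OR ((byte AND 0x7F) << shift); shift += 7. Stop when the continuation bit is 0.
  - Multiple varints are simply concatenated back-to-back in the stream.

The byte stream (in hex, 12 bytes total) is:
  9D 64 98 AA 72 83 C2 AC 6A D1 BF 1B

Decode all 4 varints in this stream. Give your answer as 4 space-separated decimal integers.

Answer: 12829 1873176 223027459 450513

Derivation:
  byte[0]=0x9D cont=1 payload=0x1D=29: acc |= 29<<0 -> acc=29 shift=7
  byte[1]=0x64 cont=0 payload=0x64=100: acc |= 100<<7 -> acc=12829 shift=14 [end]
Varint 1: bytes[0:2] = 9D 64 -> value 12829 (2 byte(s))
  byte[2]=0x98 cont=1 payload=0x18=24: acc |= 24<<0 -> acc=24 shift=7
  byte[3]=0xAA cont=1 payload=0x2A=42: acc |= 42<<7 -> acc=5400 shift=14
  byte[4]=0x72 cont=0 payload=0x72=114: acc |= 114<<14 -> acc=1873176 shift=21 [end]
Varint 2: bytes[2:5] = 98 AA 72 -> value 1873176 (3 byte(s))
  byte[5]=0x83 cont=1 payload=0x03=3: acc |= 3<<0 -> acc=3 shift=7
  byte[6]=0xC2 cont=1 payload=0x42=66: acc |= 66<<7 -> acc=8451 shift=14
  byte[7]=0xAC cont=1 payload=0x2C=44: acc |= 44<<14 -> acc=729347 shift=21
  byte[8]=0x6A cont=0 payload=0x6A=106: acc |= 106<<21 -> acc=223027459 shift=28 [end]
Varint 3: bytes[5:9] = 83 C2 AC 6A -> value 223027459 (4 byte(s))
  byte[9]=0xD1 cont=1 payload=0x51=81: acc |= 81<<0 -> acc=81 shift=7
  byte[10]=0xBF cont=1 payload=0x3F=63: acc |= 63<<7 -> acc=8145 shift=14
  byte[11]=0x1B cont=0 payload=0x1B=27: acc |= 27<<14 -> acc=450513 shift=21 [end]
Varint 4: bytes[9:12] = D1 BF 1B -> value 450513 (3 byte(s))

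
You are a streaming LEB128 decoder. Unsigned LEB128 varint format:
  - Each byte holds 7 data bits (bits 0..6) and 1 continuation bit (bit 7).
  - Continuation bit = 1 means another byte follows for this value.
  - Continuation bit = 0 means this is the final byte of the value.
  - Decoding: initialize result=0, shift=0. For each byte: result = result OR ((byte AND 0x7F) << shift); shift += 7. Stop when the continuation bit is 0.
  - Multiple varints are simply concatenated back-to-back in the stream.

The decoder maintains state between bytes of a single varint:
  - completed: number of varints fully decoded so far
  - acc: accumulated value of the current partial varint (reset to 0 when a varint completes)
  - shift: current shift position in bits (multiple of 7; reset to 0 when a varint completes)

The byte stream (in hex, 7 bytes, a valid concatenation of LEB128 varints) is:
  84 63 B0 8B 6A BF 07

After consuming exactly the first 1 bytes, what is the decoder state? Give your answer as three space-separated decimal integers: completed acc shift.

byte[0]=0x84 cont=1 payload=0x04: acc |= 4<<0 -> completed=0 acc=4 shift=7

Answer: 0 4 7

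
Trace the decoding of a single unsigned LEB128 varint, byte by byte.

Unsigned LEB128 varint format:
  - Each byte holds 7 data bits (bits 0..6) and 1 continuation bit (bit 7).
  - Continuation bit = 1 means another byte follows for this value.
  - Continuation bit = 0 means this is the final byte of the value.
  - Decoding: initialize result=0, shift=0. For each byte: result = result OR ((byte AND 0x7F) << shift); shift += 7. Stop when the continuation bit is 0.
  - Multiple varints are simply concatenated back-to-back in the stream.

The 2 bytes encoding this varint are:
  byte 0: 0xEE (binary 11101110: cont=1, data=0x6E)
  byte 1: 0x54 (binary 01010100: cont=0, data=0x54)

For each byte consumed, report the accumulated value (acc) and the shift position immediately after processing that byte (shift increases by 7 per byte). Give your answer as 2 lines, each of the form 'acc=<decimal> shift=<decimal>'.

Answer: acc=110 shift=7
acc=10862 shift=14

Derivation:
byte 0=0xEE: payload=0x6E=110, contrib = 110<<0 = 110; acc -> 110, shift -> 7
byte 1=0x54: payload=0x54=84, contrib = 84<<7 = 10752; acc -> 10862, shift -> 14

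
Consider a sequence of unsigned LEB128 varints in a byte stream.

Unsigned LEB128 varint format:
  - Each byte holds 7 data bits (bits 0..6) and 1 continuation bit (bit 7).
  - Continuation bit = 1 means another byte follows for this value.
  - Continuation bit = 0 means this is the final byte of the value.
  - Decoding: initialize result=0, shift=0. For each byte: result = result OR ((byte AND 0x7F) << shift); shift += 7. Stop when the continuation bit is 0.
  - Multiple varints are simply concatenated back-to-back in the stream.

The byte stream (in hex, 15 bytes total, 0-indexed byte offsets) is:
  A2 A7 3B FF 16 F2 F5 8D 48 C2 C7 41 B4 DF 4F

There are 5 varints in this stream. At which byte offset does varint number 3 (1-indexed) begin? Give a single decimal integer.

Answer: 5

Derivation:
  byte[0]=0xA2 cont=1 payload=0x22=34: acc |= 34<<0 -> acc=34 shift=7
  byte[1]=0xA7 cont=1 payload=0x27=39: acc |= 39<<7 -> acc=5026 shift=14
  byte[2]=0x3B cont=0 payload=0x3B=59: acc |= 59<<14 -> acc=971682 shift=21 [end]
Varint 1: bytes[0:3] = A2 A7 3B -> value 971682 (3 byte(s))
  byte[3]=0xFF cont=1 payload=0x7F=127: acc |= 127<<0 -> acc=127 shift=7
  byte[4]=0x16 cont=0 payload=0x16=22: acc |= 22<<7 -> acc=2943 shift=14 [end]
Varint 2: bytes[3:5] = FF 16 -> value 2943 (2 byte(s))
  byte[5]=0xF2 cont=1 payload=0x72=114: acc |= 114<<0 -> acc=114 shift=7
  byte[6]=0xF5 cont=1 payload=0x75=117: acc |= 117<<7 -> acc=15090 shift=14
  byte[7]=0x8D cont=1 payload=0x0D=13: acc |= 13<<14 -> acc=228082 shift=21
  byte[8]=0x48 cont=0 payload=0x48=72: acc |= 72<<21 -> acc=151223026 shift=28 [end]
Varint 3: bytes[5:9] = F2 F5 8D 48 -> value 151223026 (4 byte(s))
  byte[9]=0xC2 cont=1 payload=0x42=66: acc |= 66<<0 -> acc=66 shift=7
  byte[10]=0xC7 cont=1 payload=0x47=71: acc |= 71<<7 -> acc=9154 shift=14
  byte[11]=0x41 cont=0 payload=0x41=65: acc |= 65<<14 -> acc=1074114 shift=21 [end]
Varint 4: bytes[9:12] = C2 C7 41 -> value 1074114 (3 byte(s))
  byte[12]=0xB4 cont=1 payload=0x34=52: acc |= 52<<0 -> acc=52 shift=7
  byte[13]=0xDF cont=1 payload=0x5F=95: acc |= 95<<7 -> acc=12212 shift=14
  byte[14]=0x4F cont=0 payload=0x4F=79: acc |= 79<<14 -> acc=1306548 shift=21 [end]
Varint 5: bytes[12:15] = B4 DF 4F -> value 1306548 (3 byte(s))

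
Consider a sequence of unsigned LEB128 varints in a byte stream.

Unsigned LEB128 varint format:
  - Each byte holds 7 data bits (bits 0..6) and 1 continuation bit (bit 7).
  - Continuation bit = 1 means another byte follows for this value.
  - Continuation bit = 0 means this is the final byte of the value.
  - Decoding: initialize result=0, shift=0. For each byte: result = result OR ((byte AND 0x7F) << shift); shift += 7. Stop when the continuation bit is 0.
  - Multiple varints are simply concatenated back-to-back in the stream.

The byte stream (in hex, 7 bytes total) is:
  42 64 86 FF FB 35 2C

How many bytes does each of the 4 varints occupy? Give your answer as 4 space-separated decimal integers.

  byte[0]=0x42 cont=0 payload=0x42=66: acc |= 66<<0 -> acc=66 shift=7 [end]
Varint 1: bytes[0:1] = 42 -> value 66 (1 byte(s))
  byte[1]=0x64 cont=0 payload=0x64=100: acc |= 100<<0 -> acc=100 shift=7 [end]
Varint 2: bytes[1:2] = 64 -> value 100 (1 byte(s))
  byte[2]=0x86 cont=1 payload=0x06=6: acc |= 6<<0 -> acc=6 shift=7
  byte[3]=0xFF cont=1 payload=0x7F=127: acc |= 127<<7 -> acc=16262 shift=14
  byte[4]=0xFB cont=1 payload=0x7B=123: acc |= 123<<14 -> acc=2031494 shift=21
  byte[5]=0x35 cont=0 payload=0x35=53: acc |= 53<<21 -> acc=113180550 shift=28 [end]
Varint 3: bytes[2:6] = 86 FF FB 35 -> value 113180550 (4 byte(s))
  byte[6]=0x2C cont=0 payload=0x2C=44: acc |= 44<<0 -> acc=44 shift=7 [end]
Varint 4: bytes[6:7] = 2C -> value 44 (1 byte(s))

Answer: 1 1 4 1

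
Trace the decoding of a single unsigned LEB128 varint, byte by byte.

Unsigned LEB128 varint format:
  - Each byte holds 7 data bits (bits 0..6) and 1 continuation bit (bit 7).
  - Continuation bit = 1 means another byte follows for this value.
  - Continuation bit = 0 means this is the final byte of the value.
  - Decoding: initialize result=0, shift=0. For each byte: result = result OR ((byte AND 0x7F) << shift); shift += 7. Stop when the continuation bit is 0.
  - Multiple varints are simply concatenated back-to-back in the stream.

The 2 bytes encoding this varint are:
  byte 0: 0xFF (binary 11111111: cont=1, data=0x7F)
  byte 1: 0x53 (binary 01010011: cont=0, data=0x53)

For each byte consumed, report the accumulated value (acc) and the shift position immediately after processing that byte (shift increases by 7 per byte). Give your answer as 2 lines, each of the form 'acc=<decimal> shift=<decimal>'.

Answer: acc=127 shift=7
acc=10751 shift=14

Derivation:
byte 0=0xFF: payload=0x7F=127, contrib = 127<<0 = 127; acc -> 127, shift -> 7
byte 1=0x53: payload=0x53=83, contrib = 83<<7 = 10624; acc -> 10751, shift -> 14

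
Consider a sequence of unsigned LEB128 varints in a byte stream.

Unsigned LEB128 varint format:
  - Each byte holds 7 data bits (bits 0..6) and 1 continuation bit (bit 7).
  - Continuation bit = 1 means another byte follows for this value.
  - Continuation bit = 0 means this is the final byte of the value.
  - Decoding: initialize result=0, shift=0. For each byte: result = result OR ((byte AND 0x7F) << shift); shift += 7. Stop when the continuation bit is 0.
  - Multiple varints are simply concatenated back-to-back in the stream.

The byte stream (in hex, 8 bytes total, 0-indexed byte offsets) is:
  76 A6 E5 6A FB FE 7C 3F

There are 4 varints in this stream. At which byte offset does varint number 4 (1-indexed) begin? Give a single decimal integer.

  byte[0]=0x76 cont=0 payload=0x76=118: acc |= 118<<0 -> acc=118 shift=7 [end]
Varint 1: bytes[0:1] = 76 -> value 118 (1 byte(s))
  byte[1]=0xA6 cont=1 payload=0x26=38: acc |= 38<<0 -> acc=38 shift=7
  byte[2]=0xE5 cont=1 payload=0x65=101: acc |= 101<<7 -> acc=12966 shift=14
  byte[3]=0x6A cont=0 payload=0x6A=106: acc |= 106<<14 -> acc=1749670 shift=21 [end]
Varint 2: bytes[1:4] = A6 E5 6A -> value 1749670 (3 byte(s))
  byte[4]=0xFB cont=1 payload=0x7B=123: acc |= 123<<0 -> acc=123 shift=7
  byte[5]=0xFE cont=1 payload=0x7E=126: acc |= 126<<7 -> acc=16251 shift=14
  byte[6]=0x7C cont=0 payload=0x7C=124: acc |= 124<<14 -> acc=2047867 shift=21 [end]
Varint 3: bytes[4:7] = FB FE 7C -> value 2047867 (3 byte(s))
  byte[7]=0x3F cont=0 payload=0x3F=63: acc |= 63<<0 -> acc=63 shift=7 [end]
Varint 4: bytes[7:8] = 3F -> value 63 (1 byte(s))

Answer: 7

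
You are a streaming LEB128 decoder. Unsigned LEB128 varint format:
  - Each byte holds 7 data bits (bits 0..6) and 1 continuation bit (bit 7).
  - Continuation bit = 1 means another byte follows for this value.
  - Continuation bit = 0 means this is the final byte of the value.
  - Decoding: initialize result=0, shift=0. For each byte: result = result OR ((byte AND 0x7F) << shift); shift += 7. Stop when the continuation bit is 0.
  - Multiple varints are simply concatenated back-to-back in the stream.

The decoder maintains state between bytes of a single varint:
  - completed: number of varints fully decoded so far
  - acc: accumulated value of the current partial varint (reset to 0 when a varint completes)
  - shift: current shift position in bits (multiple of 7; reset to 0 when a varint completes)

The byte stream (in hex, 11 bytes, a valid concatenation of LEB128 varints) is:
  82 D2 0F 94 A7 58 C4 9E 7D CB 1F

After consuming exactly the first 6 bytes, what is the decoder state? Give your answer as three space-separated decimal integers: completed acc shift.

Answer: 2 0 0

Derivation:
byte[0]=0x82 cont=1 payload=0x02: acc |= 2<<0 -> completed=0 acc=2 shift=7
byte[1]=0xD2 cont=1 payload=0x52: acc |= 82<<7 -> completed=0 acc=10498 shift=14
byte[2]=0x0F cont=0 payload=0x0F: varint #1 complete (value=256258); reset -> completed=1 acc=0 shift=0
byte[3]=0x94 cont=1 payload=0x14: acc |= 20<<0 -> completed=1 acc=20 shift=7
byte[4]=0xA7 cont=1 payload=0x27: acc |= 39<<7 -> completed=1 acc=5012 shift=14
byte[5]=0x58 cont=0 payload=0x58: varint #2 complete (value=1446804); reset -> completed=2 acc=0 shift=0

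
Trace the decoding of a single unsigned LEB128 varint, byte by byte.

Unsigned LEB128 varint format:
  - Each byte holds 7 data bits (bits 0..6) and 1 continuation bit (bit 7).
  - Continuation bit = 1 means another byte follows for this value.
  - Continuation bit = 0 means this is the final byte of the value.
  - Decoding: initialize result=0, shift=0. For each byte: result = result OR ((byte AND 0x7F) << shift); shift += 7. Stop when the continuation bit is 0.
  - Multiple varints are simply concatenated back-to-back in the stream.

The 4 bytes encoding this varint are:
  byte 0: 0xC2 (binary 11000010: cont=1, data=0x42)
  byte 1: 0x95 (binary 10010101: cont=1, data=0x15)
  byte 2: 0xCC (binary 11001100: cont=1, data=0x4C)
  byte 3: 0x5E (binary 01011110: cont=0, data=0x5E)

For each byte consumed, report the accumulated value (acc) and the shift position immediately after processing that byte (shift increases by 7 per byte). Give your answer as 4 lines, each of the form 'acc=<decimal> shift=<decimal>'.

Answer: acc=66 shift=7
acc=2754 shift=14
acc=1247938 shift=21
acc=198380226 shift=28

Derivation:
byte 0=0xC2: payload=0x42=66, contrib = 66<<0 = 66; acc -> 66, shift -> 7
byte 1=0x95: payload=0x15=21, contrib = 21<<7 = 2688; acc -> 2754, shift -> 14
byte 2=0xCC: payload=0x4C=76, contrib = 76<<14 = 1245184; acc -> 1247938, shift -> 21
byte 3=0x5E: payload=0x5E=94, contrib = 94<<21 = 197132288; acc -> 198380226, shift -> 28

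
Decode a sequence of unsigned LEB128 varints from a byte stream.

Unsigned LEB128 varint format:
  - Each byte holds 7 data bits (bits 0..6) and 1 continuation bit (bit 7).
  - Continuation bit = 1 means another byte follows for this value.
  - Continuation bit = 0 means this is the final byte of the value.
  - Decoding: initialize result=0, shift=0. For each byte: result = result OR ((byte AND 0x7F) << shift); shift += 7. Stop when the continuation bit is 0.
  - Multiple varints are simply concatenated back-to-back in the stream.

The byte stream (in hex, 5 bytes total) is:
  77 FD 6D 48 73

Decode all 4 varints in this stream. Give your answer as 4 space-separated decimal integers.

  byte[0]=0x77 cont=0 payload=0x77=119: acc |= 119<<0 -> acc=119 shift=7 [end]
Varint 1: bytes[0:1] = 77 -> value 119 (1 byte(s))
  byte[1]=0xFD cont=1 payload=0x7D=125: acc |= 125<<0 -> acc=125 shift=7
  byte[2]=0x6D cont=0 payload=0x6D=109: acc |= 109<<7 -> acc=14077 shift=14 [end]
Varint 2: bytes[1:3] = FD 6D -> value 14077 (2 byte(s))
  byte[3]=0x48 cont=0 payload=0x48=72: acc |= 72<<0 -> acc=72 shift=7 [end]
Varint 3: bytes[3:4] = 48 -> value 72 (1 byte(s))
  byte[4]=0x73 cont=0 payload=0x73=115: acc |= 115<<0 -> acc=115 shift=7 [end]
Varint 4: bytes[4:5] = 73 -> value 115 (1 byte(s))

Answer: 119 14077 72 115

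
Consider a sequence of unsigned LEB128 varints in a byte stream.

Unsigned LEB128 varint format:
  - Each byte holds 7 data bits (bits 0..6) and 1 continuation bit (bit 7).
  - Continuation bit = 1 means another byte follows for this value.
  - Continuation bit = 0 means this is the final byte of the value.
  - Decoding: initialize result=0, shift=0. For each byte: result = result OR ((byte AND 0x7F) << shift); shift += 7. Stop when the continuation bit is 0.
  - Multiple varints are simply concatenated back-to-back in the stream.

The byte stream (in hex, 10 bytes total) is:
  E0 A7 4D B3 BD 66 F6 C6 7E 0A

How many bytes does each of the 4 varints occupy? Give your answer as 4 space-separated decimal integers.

  byte[0]=0xE0 cont=1 payload=0x60=96: acc |= 96<<0 -> acc=96 shift=7
  byte[1]=0xA7 cont=1 payload=0x27=39: acc |= 39<<7 -> acc=5088 shift=14
  byte[2]=0x4D cont=0 payload=0x4D=77: acc |= 77<<14 -> acc=1266656 shift=21 [end]
Varint 1: bytes[0:3] = E0 A7 4D -> value 1266656 (3 byte(s))
  byte[3]=0xB3 cont=1 payload=0x33=51: acc |= 51<<0 -> acc=51 shift=7
  byte[4]=0xBD cont=1 payload=0x3D=61: acc |= 61<<7 -> acc=7859 shift=14
  byte[5]=0x66 cont=0 payload=0x66=102: acc |= 102<<14 -> acc=1679027 shift=21 [end]
Varint 2: bytes[3:6] = B3 BD 66 -> value 1679027 (3 byte(s))
  byte[6]=0xF6 cont=1 payload=0x76=118: acc |= 118<<0 -> acc=118 shift=7
  byte[7]=0xC6 cont=1 payload=0x46=70: acc |= 70<<7 -> acc=9078 shift=14
  byte[8]=0x7E cont=0 payload=0x7E=126: acc |= 126<<14 -> acc=2073462 shift=21 [end]
Varint 3: bytes[6:9] = F6 C6 7E -> value 2073462 (3 byte(s))
  byte[9]=0x0A cont=0 payload=0x0A=10: acc |= 10<<0 -> acc=10 shift=7 [end]
Varint 4: bytes[9:10] = 0A -> value 10 (1 byte(s))

Answer: 3 3 3 1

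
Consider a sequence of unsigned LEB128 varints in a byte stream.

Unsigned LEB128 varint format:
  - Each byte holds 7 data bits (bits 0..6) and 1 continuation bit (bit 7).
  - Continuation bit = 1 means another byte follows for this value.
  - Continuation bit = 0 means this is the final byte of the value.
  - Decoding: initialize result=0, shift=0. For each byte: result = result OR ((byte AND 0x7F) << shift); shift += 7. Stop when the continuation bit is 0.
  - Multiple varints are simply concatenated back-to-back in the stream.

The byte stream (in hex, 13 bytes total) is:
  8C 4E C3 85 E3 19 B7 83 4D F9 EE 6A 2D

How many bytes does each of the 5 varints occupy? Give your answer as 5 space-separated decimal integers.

  byte[0]=0x8C cont=1 payload=0x0C=12: acc |= 12<<0 -> acc=12 shift=7
  byte[1]=0x4E cont=0 payload=0x4E=78: acc |= 78<<7 -> acc=9996 shift=14 [end]
Varint 1: bytes[0:2] = 8C 4E -> value 9996 (2 byte(s))
  byte[2]=0xC3 cont=1 payload=0x43=67: acc |= 67<<0 -> acc=67 shift=7
  byte[3]=0x85 cont=1 payload=0x05=5: acc |= 5<<7 -> acc=707 shift=14
  byte[4]=0xE3 cont=1 payload=0x63=99: acc |= 99<<14 -> acc=1622723 shift=21
  byte[5]=0x19 cont=0 payload=0x19=25: acc |= 25<<21 -> acc=54051523 shift=28 [end]
Varint 2: bytes[2:6] = C3 85 E3 19 -> value 54051523 (4 byte(s))
  byte[6]=0xB7 cont=1 payload=0x37=55: acc |= 55<<0 -> acc=55 shift=7
  byte[7]=0x83 cont=1 payload=0x03=3: acc |= 3<<7 -> acc=439 shift=14
  byte[8]=0x4D cont=0 payload=0x4D=77: acc |= 77<<14 -> acc=1262007 shift=21 [end]
Varint 3: bytes[6:9] = B7 83 4D -> value 1262007 (3 byte(s))
  byte[9]=0xF9 cont=1 payload=0x79=121: acc |= 121<<0 -> acc=121 shift=7
  byte[10]=0xEE cont=1 payload=0x6E=110: acc |= 110<<7 -> acc=14201 shift=14
  byte[11]=0x6A cont=0 payload=0x6A=106: acc |= 106<<14 -> acc=1750905 shift=21 [end]
Varint 4: bytes[9:12] = F9 EE 6A -> value 1750905 (3 byte(s))
  byte[12]=0x2D cont=0 payload=0x2D=45: acc |= 45<<0 -> acc=45 shift=7 [end]
Varint 5: bytes[12:13] = 2D -> value 45 (1 byte(s))

Answer: 2 4 3 3 1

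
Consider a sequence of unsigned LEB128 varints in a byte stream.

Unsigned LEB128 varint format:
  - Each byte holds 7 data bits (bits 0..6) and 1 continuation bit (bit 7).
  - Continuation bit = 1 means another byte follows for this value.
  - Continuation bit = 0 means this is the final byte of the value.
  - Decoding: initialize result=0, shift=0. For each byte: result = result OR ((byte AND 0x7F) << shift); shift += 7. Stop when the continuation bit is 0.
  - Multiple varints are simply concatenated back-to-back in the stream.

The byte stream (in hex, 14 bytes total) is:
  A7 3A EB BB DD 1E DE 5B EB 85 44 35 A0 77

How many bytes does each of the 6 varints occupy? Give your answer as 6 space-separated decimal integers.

  byte[0]=0xA7 cont=1 payload=0x27=39: acc |= 39<<0 -> acc=39 shift=7
  byte[1]=0x3A cont=0 payload=0x3A=58: acc |= 58<<7 -> acc=7463 shift=14 [end]
Varint 1: bytes[0:2] = A7 3A -> value 7463 (2 byte(s))
  byte[2]=0xEB cont=1 payload=0x6B=107: acc |= 107<<0 -> acc=107 shift=7
  byte[3]=0xBB cont=1 payload=0x3B=59: acc |= 59<<7 -> acc=7659 shift=14
  byte[4]=0xDD cont=1 payload=0x5D=93: acc |= 93<<14 -> acc=1531371 shift=21
  byte[5]=0x1E cont=0 payload=0x1E=30: acc |= 30<<21 -> acc=64445931 shift=28 [end]
Varint 2: bytes[2:6] = EB BB DD 1E -> value 64445931 (4 byte(s))
  byte[6]=0xDE cont=1 payload=0x5E=94: acc |= 94<<0 -> acc=94 shift=7
  byte[7]=0x5B cont=0 payload=0x5B=91: acc |= 91<<7 -> acc=11742 shift=14 [end]
Varint 3: bytes[6:8] = DE 5B -> value 11742 (2 byte(s))
  byte[8]=0xEB cont=1 payload=0x6B=107: acc |= 107<<0 -> acc=107 shift=7
  byte[9]=0x85 cont=1 payload=0x05=5: acc |= 5<<7 -> acc=747 shift=14
  byte[10]=0x44 cont=0 payload=0x44=68: acc |= 68<<14 -> acc=1114859 shift=21 [end]
Varint 4: bytes[8:11] = EB 85 44 -> value 1114859 (3 byte(s))
  byte[11]=0x35 cont=0 payload=0x35=53: acc |= 53<<0 -> acc=53 shift=7 [end]
Varint 5: bytes[11:12] = 35 -> value 53 (1 byte(s))
  byte[12]=0xA0 cont=1 payload=0x20=32: acc |= 32<<0 -> acc=32 shift=7
  byte[13]=0x77 cont=0 payload=0x77=119: acc |= 119<<7 -> acc=15264 shift=14 [end]
Varint 6: bytes[12:14] = A0 77 -> value 15264 (2 byte(s))

Answer: 2 4 2 3 1 2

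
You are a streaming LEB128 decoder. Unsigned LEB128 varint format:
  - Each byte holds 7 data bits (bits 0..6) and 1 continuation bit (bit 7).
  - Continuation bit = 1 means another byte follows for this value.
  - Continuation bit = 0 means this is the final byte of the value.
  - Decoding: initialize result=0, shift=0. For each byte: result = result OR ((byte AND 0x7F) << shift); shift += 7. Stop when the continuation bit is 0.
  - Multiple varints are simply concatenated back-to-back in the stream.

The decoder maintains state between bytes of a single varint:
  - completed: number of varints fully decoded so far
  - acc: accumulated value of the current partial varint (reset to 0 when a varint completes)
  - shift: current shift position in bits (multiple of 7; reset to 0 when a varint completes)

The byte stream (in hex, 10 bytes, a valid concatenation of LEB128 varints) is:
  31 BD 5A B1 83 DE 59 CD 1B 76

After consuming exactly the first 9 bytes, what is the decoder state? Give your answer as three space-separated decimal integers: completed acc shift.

Answer: 4 0 0

Derivation:
byte[0]=0x31 cont=0 payload=0x31: varint #1 complete (value=49); reset -> completed=1 acc=0 shift=0
byte[1]=0xBD cont=1 payload=0x3D: acc |= 61<<0 -> completed=1 acc=61 shift=7
byte[2]=0x5A cont=0 payload=0x5A: varint #2 complete (value=11581); reset -> completed=2 acc=0 shift=0
byte[3]=0xB1 cont=1 payload=0x31: acc |= 49<<0 -> completed=2 acc=49 shift=7
byte[4]=0x83 cont=1 payload=0x03: acc |= 3<<7 -> completed=2 acc=433 shift=14
byte[5]=0xDE cont=1 payload=0x5E: acc |= 94<<14 -> completed=2 acc=1540529 shift=21
byte[6]=0x59 cont=0 payload=0x59: varint #3 complete (value=188187057); reset -> completed=3 acc=0 shift=0
byte[7]=0xCD cont=1 payload=0x4D: acc |= 77<<0 -> completed=3 acc=77 shift=7
byte[8]=0x1B cont=0 payload=0x1B: varint #4 complete (value=3533); reset -> completed=4 acc=0 shift=0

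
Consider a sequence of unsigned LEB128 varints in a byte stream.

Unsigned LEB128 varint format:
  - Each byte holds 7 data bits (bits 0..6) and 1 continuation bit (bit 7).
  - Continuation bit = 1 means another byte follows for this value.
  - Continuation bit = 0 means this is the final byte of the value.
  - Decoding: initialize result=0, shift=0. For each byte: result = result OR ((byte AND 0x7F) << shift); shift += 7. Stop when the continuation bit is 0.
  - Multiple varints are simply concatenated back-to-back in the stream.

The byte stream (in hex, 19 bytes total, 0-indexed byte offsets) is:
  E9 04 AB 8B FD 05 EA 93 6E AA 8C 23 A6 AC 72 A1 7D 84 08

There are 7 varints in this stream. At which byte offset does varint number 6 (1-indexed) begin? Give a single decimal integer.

Answer: 15

Derivation:
  byte[0]=0xE9 cont=1 payload=0x69=105: acc |= 105<<0 -> acc=105 shift=7
  byte[1]=0x04 cont=0 payload=0x04=4: acc |= 4<<7 -> acc=617 shift=14 [end]
Varint 1: bytes[0:2] = E9 04 -> value 617 (2 byte(s))
  byte[2]=0xAB cont=1 payload=0x2B=43: acc |= 43<<0 -> acc=43 shift=7
  byte[3]=0x8B cont=1 payload=0x0B=11: acc |= 11<<7 -> acc=1451 shift=14
  byte[4]=0xFD cont=1 payload=0x7D=125: acc |= 125<<14 -> acc=2049451 shift=21
  byte[5]=0x05 cont=0 payload=0x05=5: acc |= 5<<21 -> acc=12535211 shift=28 [end]
Varint 2: bytes[2:6] = AB 8B FD 05 -> value 12535211 (4 byte(s))
  byte[6]=0xEA cont=1 payload=0x6A=106: acc |= 106<<0 -> acc=106 shift=7
  byte[7]=0x93 cont=1 payload=0x13=19: acc |= 19<<7 -> acc=2538 shift=14
  byte[8]=0x6E cont=0 payload=0x6E=110: acc |= 110<<14 -> acc=1804778 shift=21 [end]
Varint 3: bytes[6:9] = EA 93 6E -> value 1804778 (3 byte(s))
  byte[9]=0xAA cont=1 payload=0x2A=42: acc |= 42<<0 -> acc=42 shift=7
  byte[10]=0x8C cont=1 payload=0x0C=12: acc |= 12<<7 -> acc=1578 shift=14
  byte[11]=0x23 cont=0 payload=0x23=35: acc |= 35<<14 -> acc=575018 shift=21 [end]
Varint 4: bytes[9:12] = AA 8C 23 -> value 575018 (3 byte(s))
  byte[12]=0xA6 cont=1 payload=0x26=38: acc |= 38<<0 -> acc=38 shift=7
  byte[13]=0xAC cont=1 payload=0x2C=44: acc |= 44<<7 -> acc=5670 shift=14
  byte[14]=0x72 cont=0 payload=0x72=114: acc |= 114<<14 -> acc=1873446 shift=21 [end]
Varint 5: bytes[12:15] = A6 AC 72 -> value 1873446 (3 byte(s))
  byte[15]=0xA1 cont=1 payload=0x21=33: acc |= 33<<0 -> acc=33 shift=7
  byte[16]=0x7D cont=0 payload=0x7D=125: acc |= 125<<7 -> acc=16033 shift=14 [end]
Varint 6: bytes[15:17] = A1 7D -> value 16033 (2 byte(s))
  byte[17]=0x84 cont=1 payload=0x04=4: acc |= 4<<0 -> acc=4 shift=7
  byte[18]=0x08 cont=0 payload=0x08=8: acc |= 8<<7 -> acc=1028 shift=14 [end]
Varint 7: bytes[17:19] = 84 08 -> value 1028 (2 byte(s))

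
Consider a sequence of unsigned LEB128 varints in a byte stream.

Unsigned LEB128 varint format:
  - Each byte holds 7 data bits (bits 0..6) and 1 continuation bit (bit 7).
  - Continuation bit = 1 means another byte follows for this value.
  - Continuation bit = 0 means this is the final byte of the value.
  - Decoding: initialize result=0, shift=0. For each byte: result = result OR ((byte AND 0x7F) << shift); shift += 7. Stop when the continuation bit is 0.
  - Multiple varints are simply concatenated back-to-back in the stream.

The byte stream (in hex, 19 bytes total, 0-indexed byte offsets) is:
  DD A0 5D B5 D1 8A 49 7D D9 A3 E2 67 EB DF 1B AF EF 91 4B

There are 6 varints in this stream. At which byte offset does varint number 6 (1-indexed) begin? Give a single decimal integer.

Answer: 15

Derivation:
  byte[0]=0xDD cont=1 payload=0x5D=93: acc |= 93<<0 -> acc=93 shift=7
  byte[1]=0xA0 cont=1 payload=0x20=32: acc |= 32<<7 -> acc=4189 shift=14
  byte[2]=0x5D cont=0 payload=0x5D=93: acc |= 93<<14 -> acc=1527901 shift=21 [end]
Varint 1: bytes[0:3] = DD A0 5D -> value 1527901 (3 byte(s))
  byte[3]=0xB5 cont=1 payload=0x35=53: acc |= 53<<0 -> acc=53 shift=7
  byte[4]=0xD1 cont=1 payload=0x51=81: acc |= 81<<7 -> acc=10421 shift=14
  byte[5]=0x8A cont=1 payload=0x0A=10: acc |= 10<<14 -> acc=174261 shift=21
  byte[6]=0x49 cont=0 payload=0x49=73: acc |= 73<<21 -> acc=153266357 shift=28 [end]
Varint 2: bytes[3:7] = B5 D1 8A 49 -> value 153266357 (4 byte(s))
  byte[7]=0x7D cont=0 payload=0x7D=125: acc |= 125<<0 -> acc=125 shift=7 [end]
Varint 3: bytes[7:8] = 7D -> value 125 (1 byte(s))
  byte[8]=0xD9 cont=1 payload=0x59=89: acc |= 89<<0 -> acc=89 shift=7
  byte[9]=0xA3 cont=1 payload=0x23=35: acc |= 35<<7 -> acc=4569 shift=14
  byte[10]=0xE2 cont=1 payload=0x62=98: acc |= 98<<14 -> acc=1610201 shift=21
  byte[11]=0x67 cont=0 payload=0x67=103: acc |= 103<<21 -> acc=217616857 shift=28 [end]
Varint 4: bytes[8:12] = D9 A3 E2 67 -> value 217616857 (4 byte(s))
  byte[12]=0xEB cont=1 payload=0x6B=107: acc |= 107<<0 -> acc=107 shift=7
  byte[13]=0xDF cont=1 payload=0x5F=95: acc |= 95<<7 -> acc=12267 shift=14
  byte[14]=0x1B cont=0 payload=0x1B=27: acc |= 27<<14 -> acc=454635 shift=21 [end]
Varint 5: bytes[12:15] = EB DF 1B -> value 454635 (3 byte(s))
  byte[15]=0xAF cont=1 payload=0x2F=47: acc |= 47<<0 -> acc=47 shift=7
  byte[16]=0xEF cont=1 payload=0x6F=111: acc |= 111<<7 -> acc=14255 shift=14
  byte[17]=0x91 cont=1 payload=0x11=17: acc |= 17<<14 -> acc=292783 shift=21
  byte[18]=0x4B cont=0 payload=0x4B=75: acc |= 75<<21 -> acc=157579183 shift=28 [end]
Varint 6: bytes[15:19] = AF EF 91 4B -> value 157579183 (4 byte(s))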